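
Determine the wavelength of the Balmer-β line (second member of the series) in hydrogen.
486.008 nm

The lines of a series are numbered from the longest wavelength (smallest ΔE) outward; the second line is the transition from n = n_f + 2 to n_f.
The Balmer series has all transitions ending at n_f = 2.

For H, the second line (β-line) is the jump from n = 4 to n = 2:
E_4 = -13.6057 / 4² = -0.8503563 eV
E_2 = -13.6057 / 2² = -3.4014250 eV
ΔE = E_4 - E_2 = 2.5510687 eV

λ = hc/E = 1239.84 eV·nm / 2.5510687 eV
λ = 486.008 nm

This is the β-line of the Balmer series in H.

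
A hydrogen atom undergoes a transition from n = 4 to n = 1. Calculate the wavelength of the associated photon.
97.2016 nm

First, find the transition energy using E_n = -13.6057 / n² eV:
E_4 = -13.6057 / 4² = -0.850356 eV
E_1 = -13.6057 / 1² = -13.605700 eV

Photon energy: |ΔE| = |E_1 - E_4| = 12.755344 eV

Convert to wavelength using E = hc/λ with hc = 1239.84 eV·nm:
λ = hc/E = 1239.84 eV·nm / 12.755344 eV
λ = 97.2016 nm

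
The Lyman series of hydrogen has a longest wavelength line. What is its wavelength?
121.5020 nm

The longest wavelength corresponds to the smallest energy transition in the series.
The Lyman series has all transitions ending at n_f = 1.

For H, the first line (α-line) is the jump from n = 2 to n = 1:
E_2 = -13.6057 / 2² = -3.4014250 eV
E_1 = -13.6057 / 1² = -13.6057000 eV
ΔE = E_2 - E_1 = 10.2042750 eV

λ = hc/E = 1239.84 eV·nm / 10.2042750 eV
λ = 121.5020 nm

This is the α-line of the Lyman series in H.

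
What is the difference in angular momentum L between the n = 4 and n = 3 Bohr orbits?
1.0546e-34 J·s (or 1ℏ)

In the Bohr model, L_n = nℏ where ℏ = 1.054572e-34 J·s.

L_4 = 4ℏ = 4.218288e-34 J·s
L_3 = 3ℏ = 3.163716e-34 J·s

ΔL = L_4 - L_3 = (4 - 3)ℏ = 1ℏ
ΔL = 1 × 1.054572e-34 J·s = 1.0546e-34 J·s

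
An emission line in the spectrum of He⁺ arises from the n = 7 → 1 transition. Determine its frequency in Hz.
1.2891e+16 Hz

First, find the transition energy:
E_7 = -13.6057 × 2² / 7² = -1.1106694 eV
E_1 = -13.6057 × 2² / 1² = -54.4228000 eV
|ΔE| = |E_1 - E_7| = 53.3121306 eV

Convert to Joules: E = 53.3121306 eV × (1.602177 × 10⁻¹⁹ J/eV) = 8.541547e-18 J

Using E = hf:
f = E/h = 8.541547e-18 J / (6.62607 × 10⁻³⁴ J·s)
f = 1.2891e+16 Hz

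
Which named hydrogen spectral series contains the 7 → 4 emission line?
Brackett series

The spectral series in hydrogen are named based on the final (lower) energy level:
- Lyman series: n_final = 1 (ultraviolet)
- Balmer series: n_final = 2 (visible/near-UV)
- Paschen series: n_final = 3 (infrared)
- Brackett series: n_final = 4 (infrared)
- Pfund series: n_final = 5 (far infrared)

Since this transition ends at n = 4, it belongs to the Brackett series.

For reference, this 7 → 4 line has photon energy
ΔE = 13.6057 eV × (1/4² - 1/7²) = 0.57268890306 eV,
corresponding to wavelength λ = hc/ΔE = 1239.84 eV·nm / 0.57268890306 eV = 2164.94504 nm in the infrared region.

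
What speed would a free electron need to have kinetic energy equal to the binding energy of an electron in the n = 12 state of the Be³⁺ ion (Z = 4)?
7.292e+05 m/s (or 0.24% of c)

The binding energy at n = 12 for Be³⁺ is:
E_12 = -13.6057 × 4²/12² = -1.511744 eV
|E_12| = 1.511744 eV

Convert to Joules:
KE = 1.511744 eV × (1.602177 × 10⁻¹⁹ J/eV) = 2.42208e-19 J

Using KE = ½mv²:
v = √(2·KE/m_e)
v = √(2 × 2.42208e-19 J / 9.10938 × 10⁻³¹ kg)
v = 7.292e+05 m/s

This is approximately 0.24% the speed of light.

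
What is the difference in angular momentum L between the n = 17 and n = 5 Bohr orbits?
1.26549e-33 J·s (or 12ℏ)

In the Bohr model, L_n = nℏ where ℏ = 1.0545718e-34 J·s.

L_17 = 17ℏ = 1.7927721e-33 J·s
L_5 = 5ℏ = 5.2728590e-34 J·s

ΔL = L_17 - L_5 = (17 - 5)ℏ = 12ℏ
ΔL = 12 × 1.0545718e-34 J·s = 1.26549e-33 J·s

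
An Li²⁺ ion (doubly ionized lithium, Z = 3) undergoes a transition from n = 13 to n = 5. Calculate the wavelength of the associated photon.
297.0752 nm

First, find the transition energy using E_n = -13.6057 Z² / n² eV:
E_13 = -13.6057 × 3² / 13² = -0.72456391 eV
E_5 = -13.6057 × 3² / 5² = -4.89805200 eV

Photon energy: |ΔE| = |E_5 - E_13| = 4.17348809 eV

Convert to wavelength using E = hc/λ with hc = 1239.84 eV·nm:
λ = hc/E = 1239.84 eV·nm / 4.17348809 eV
λ = 297.0752 nm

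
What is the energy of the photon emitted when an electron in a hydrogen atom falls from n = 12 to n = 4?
0.76 eV

The energy levels are E_n = -13.6057 eV / n².

Energy at n = 12: E_12 = -13.6057 / 12² = -0.09448 eV
Energy at n = 4: E_4 = -13.6057 / 4² = -0.85036 eV

For emission (electron falling to lower state), the photon energy is:
E_photon = E_12 - E_4 = |-0.09448 - (-0.85036)|
E_photon = 0.76 eV

This energy is carried away by the emitted photon.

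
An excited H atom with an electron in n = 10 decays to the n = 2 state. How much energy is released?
3.2654 eV

The energy levels are E_n = -13.6057 eV / n².

Energy at n = 10: E_10 = -13.6057 / 10² = -0.1360570 eV
Energy at n = 2: E_2 = -13.6057 / 2² = -3.4014250 eV

For emission (electron falling to lower state), the photon energy is:
E_photon = E_10 - E_2 = |-0.1360570 - (-3.4014250)|
E_photon = 3.2654 eV

This energy is carried away by the emitted photon.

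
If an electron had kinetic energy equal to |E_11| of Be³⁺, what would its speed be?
7.96e+05 m/s (or 0.2654% of c)

The binding energy at n = 11 for Be³⁺ is:
E_11 = -13.6057 × 4²/11² = -1.799101 eV
|E_11| = 1.799101 eV

Convert to Joules:
KE = 1.799101 eV × (1.602177 × 10⁻¹⁹ J/eV) = 2.8825e-19 J

Using KE = ½mv²:
v = √(2·KE/m_e)
v = √(2 × 2.8825e-19 J / 9.10938 × 10⁻³¹ kg)
v = 7.96e+05 m/s

This is approximately 0.2654% the speed of light.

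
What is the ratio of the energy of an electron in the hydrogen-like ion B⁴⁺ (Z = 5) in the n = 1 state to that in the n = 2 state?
4.00

Using E_n = -13.6057 Z² / n² eV with Z = 5:

E_1 = -13.6057 × 5² / 1² = -340.1425 / 1 = -340.14250000 eV
E_2 = -13.6057 × 5² / 2² = -340.1425 / 4 = -85.03562500 eV

The ratio is:
E_1/E_2 = (-340.14250000) / (-85.03562500)
E_1/E_2 = (-340.1425/1) / (-340.1425/4)
E_1/E_2 = 4/1
E_1/E_2 = 4.00
(Note: the Z² factors cancel in the ratio.)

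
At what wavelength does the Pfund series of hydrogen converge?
2278.16283 nm

The series limit corresponds to the transition from n = ∞ to n = 5.
This is the highest energy (shortest wavelength) transition in the Pfund series.

E_∞ = 0 eV
E_5 = -13.6057 / 5² = -0.54422800000 eV

Energy at series limit:
ΔE = E_∞ - E_5 = 0 - (-0.54422800000) = 0.54422800000 eV
λ = hc/E = 1239.84 eV·nm / 0.54422800000 eV = 2278.16283 nm

This energy equals the ionization energy from the n = 5 state of hydrogen.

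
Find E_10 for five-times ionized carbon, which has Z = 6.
-4.90 eV

For hydrogen-like ions, the energy levels scale with Z²:
E_n = -13.6057 Z² / n² eV

For C⁵⁺ (Z = 6) at n = 10:
E_10 = -13.6057 × 6² / 10²
E_10 = -13.6057 × 36 / 100
E_10 = -489.8052 / 100
E_10 = -4.90 eV

The energy is 36 times more negative than hydrogen at the same n due to the stronger nuclear charge.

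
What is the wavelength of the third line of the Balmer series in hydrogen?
433.936 nm

The lines of a series are numbered from the longest wavelength (smallest ΔE) outward; the third line is the transition from n = n_f + 3 to n_f.
The Balmer series has all transitions ending at n_f = 2.

For H, the third line (γ-line) is the jump from n = 5 to n = 2:
E_5 = -13.6057 / 5² = -0.5442280 eV
E_2 = -13.6057 / 2² = -3.4014250 eV
ΔE = E_5 - E_2 = 2.8571970 eV

λ = hc/E = 1239.84 eV·nm / 2.8571970 eV
λ = 433.936 nm

This is the γ-line of the Balmer series in H.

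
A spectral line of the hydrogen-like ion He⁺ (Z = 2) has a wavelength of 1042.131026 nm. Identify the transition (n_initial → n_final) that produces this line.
n = 13 → n = 6

First, find the photon energy from the wavelength (hc = 1239.84 eV·nm):
E = hc/λ = 1239.84 eV·nm / 1042.131026 nm = 1.1897160 eV

The energy levels of He⁺ satisfy E_n = -13.6057 × 2² / n² eV, so an emission n_i → n_f releases
ΔE = 13.6057 × 2² × (1/n_f² − 1/n_i²) eV.

Setting ΔE equal to the photon energy:
1/n_f² − 1/n_i² = 1.1897160 / (13.6057 × 2²) = 0.021860617

Since 1/n_i² must be positive, we need 1/n_f² > 0.021860617, i.e. n_f ≤ 6. For each allowed n_f, solve n_i = (1/n_f² − 0.021860617)^(−1/2) and check whether it is a whole number:
  n_f = 1: 1/n_i² = 1.000000000 − 0.021860617 = 0.978139383 → n_i = 1.011  (not an integer) ✗
  n_f = 2: 1/n_i² = 0.250000000 − 0.021860617 = 0.228139383 → n_i = 2.094  (not an integer) ✗
  n_f = 3: 1/n_i² = 0.111111111 − 0.021860617 = 0.089250494 → n_i = 3.347  (not an integer) ✗
  n_f = 4: 1/n_i² = 0.062500000 − 0.021860617 = 0.040639383 → n_i = 4.961  (not an integer) ✗
  n_f = 5: 1/n_i² = 0.040000000 − 0.021860617 = 0.018139383 → n_i = 7.425  (not an integer) ✗
  n_f = 6: 1/n_i² = 0.027777778 − 0.021860617 = 0.005917161 → n_i = 13.000  → integer, n_i = 13 ✓

Only n_f = 6 gives an integer upper level, n_i = 13.

The transition is from n = 13 to n = 6 (emission).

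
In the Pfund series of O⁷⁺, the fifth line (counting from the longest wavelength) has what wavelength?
47.462 nm

The lines of a series are numbered from the longest wavelength (smallest ΔE) outward; the fifth line is the transition from n = n_f + 5 to n_f.
The Pfund series has all transitions ending at n_f = 5.

For O⁷⁺ (Z = 8), the fifth line (ε-line) is the jump from n = 10 to n = 5:
E_10 = -13.6057 × 8² / 10² = -8.70765 eV
E_5 = -13.6057 × 8² / 5² = -34.83059 eV
ΔE = E_10 - E_5 = 26.12294 eV

λ = hc/E = 1239.84 eV·nm / 26.12294 eV
λ = 47.462 nm

This is the ε-line of the Pfund series in O⁷⁺.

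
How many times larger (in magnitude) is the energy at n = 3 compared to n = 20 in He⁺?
44.444444

Using E_n = -13.6057 Z² / n² eV with Z = 2:

E_3 = -13.6057 × 2² / 3² = -54.4228 / 9 = -6.046977777778 eV
E_20 = -13.6057 × 2² / 20² = -54.4228 / 400 = -0.136057000000 eV

The ratio is:
E_3/E_20 = (-6.046977777778) / (-0.136057000000)
E_3/E_20 = (-54.4228/9) / (-54.4228/400)
E_3/E_20 = 400/9
E_3/E_20 = 44.444444
(Note: the Z² factors cancel in the ratio.)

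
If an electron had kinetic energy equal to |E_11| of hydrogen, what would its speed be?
1.98881e+05 m/s (or 0.06634% of c)

The binding energy at n = 11 for hydrogen is:
E_11 = -13.6057/11² = -0.112443802 eV
|E_11| = 0.112443802 eV

Convert to Joules:
KE = 0.112443802 eV × (1.602177 × 10⁻¹⁹ J/eV) = 1.8015487e-20 J

Using KE = ½mv²:
v = √(2·KE/m_e)
v = √(2 × 1.8015487e-20 J / 9.10938 × 10⁻³¹ kg)
v = 1.98881e+05 m/s

This is approximately 0.06634% the speed of light.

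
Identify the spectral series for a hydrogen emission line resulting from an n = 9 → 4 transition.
Brackett series

The spectral series in hydrogen are named based on the final (lower) energy level:
- Lyman series: n_final = 1 (ultraviolet)
- Balmer series: n_final = 2 (visible/near-UV)
- Paschen series: n_final = 3 (infrared)
- Brackett series: n_final = 4 (infrared)
- Pfund series: n_final = 5 (far infrared)

Since this transition ends at n = 4, it belongs to the Brackett series.

For reference, this 9 → 4 line has photon energy
ΔE = 13.6057 eV × (1/4² - 1/9²) = 0.68238464506 eV,
corresponding to wavelength λ = hc/ΔE = 1239.84 eV·nm / 0.68238464506 eV = 1816.92248 nm in the infrared region.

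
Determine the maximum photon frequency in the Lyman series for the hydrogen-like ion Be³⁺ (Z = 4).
5.2638e+16 Hz

The series limit corresponds to the transition from n = ∞ to n = 1.
This is the highest energy (shortest wavelength) transition in the Lyman series.

E_∞ = 0 eV
E_1 = -13.6057 × 4² / 1² = -217.69120000 eV

Energy at series limit:
ΔE = E_∞ - E_1 = 0 - (-217.69120000) = 217.69120000 eV
E = 217.69120000 eV × (1.602177 × 10⁻¹⁹ J/eV) = 3.487798e-17 J
f = E/h = 3.487798e-17 J / (6.62607 × 10⁻³⁴ J·s) = 5.2638e+16 Hz

This energy equals the ionization energy from the n = 1 state of Be³⁺.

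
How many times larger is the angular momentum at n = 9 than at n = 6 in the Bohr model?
1.50

In the Bohr model, L_n = nℏ, so the ratio is purely the ratio of quantum numbers:

L_9/L_6 = 9ℏ / 6ℏ = 9/6 = 1.50

The angular momentum scales linearly with n.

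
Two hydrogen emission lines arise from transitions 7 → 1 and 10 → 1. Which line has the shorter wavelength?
10 → 1

Calculate the energy for each transition:

Transition 7 → 1:
ΔE₁ = |E_1 - E_7| = |-13.6057/1² - (-13.6057/7²)|
ΔE₁ = |-13.6057000000 - (-0.2776673469)| = 13.3280327 eV

Transition 10 → 1:
ΔE₂ = |E_1 - E_10| = |-13.6057/1² - (-13.6057/10²)|
ΔE₂ = |-13.6057000000 - (-0.1360570000)| = 13.4696430 eV

Since 13.4696430 eV > 13.3280327 eV, the transition 10 → 1 emits the more energetic photon.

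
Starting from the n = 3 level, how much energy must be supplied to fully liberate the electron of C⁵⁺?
54.423 eV

The ionization energy is the energy needed to remove the electron completely (n → ∞).

For a hydrogen-like ion with Z = 6, E_n = -13.6057 Z² / n² eV.

At n = 3: E_3 = -13.6057 × 6² / 3² = -54.422800 eV
At n = ∞: E_∞ = 0 eV

Ionization energy = E_∞ - E_3 = 0 - (-54.422800) = 54.422800 eV
Ionization energy ≈ 54.423 eV

This is also called the binding energy of the electron in state n = 3.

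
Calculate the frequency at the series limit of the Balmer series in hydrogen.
8.2246e+14 Hz

The series limit corresponds to the transition from n = ∞ to n = 2.
This is the highest energy (shortest wavelength) transition in the Balmer series.

E_∞ = 0 eV
E_2 = -13.6057 / 2² = -3.4014250 eV

Energy at series limit:
ΔE = E_∞ - E_2 = 0 - (-3.4014250) = 3.4014250 eV
E = 3.4014250 eV × (1.602177 × 10⁻¹⁹ J/eV) = 5.449685e-19 J
f = E/h = 5.449685e-19 J / (6.62607 × 10⁻³⁴ J·s) = 8.2246e+14 Hz

This energy equals the ionization energy from the n = 2 state of hydrogen.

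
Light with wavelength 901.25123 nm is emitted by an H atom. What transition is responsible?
n = 10 → n = 3

First, find the photon energy from the wavelength (hc = 1239.84 eV·nm):
E = hc/λ = 1239.84 eV·nm / 901.25123 nm = 1.3756874 eV

The energy levels of hydrogen satisfy E_n = -13.6057 / n² eV, so an emission n_i → n_f releases
ΔE = 13.6057 × (1/n_f² − 1/n_i²) eV.

Setting ΔE equal to the photon energy:
1/n_f² − 1/n_i² = 1.3756874 / 13.6057 = 0.10111111

Since 1/n_i² must be positive, we need 1/n_f² > 0.10111111, i.e. n_f ≤ 3. For each allowed n_f, solve n_i = (1/n_f² − 0.10111111)^(−1/2) and check whether it is a whole number:
  n_f = 1: 1/n_i² = 1.00000000 − 0.10111111 = 0.89888889 → n_i = 1.055  (not an integer) ✗
  n_f = 2: 1/n_i² = 0.25000000 − 0.10111111 = 0.14888889 → n_i = 2.592  (not an integer) ✗
  n_f = 3: 1/n_i² = 0.11111111 − 0.10111111 = 0.01000000 → n_i = 10.000  → integer, n_i = 10 ✓

Only n_f = 3 gives an integer upper level, n_i = 10.

The transition is from n = 10 to n = 3 (emission).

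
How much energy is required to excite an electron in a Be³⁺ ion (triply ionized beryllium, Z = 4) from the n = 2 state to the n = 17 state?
53.6695 eV

The energy levels of a hydrogen-like atom are E_n = -13.6057 Z² eV / n².

Energy at n = 2: E_2 = -13.6057 × 4² / 2² = -54.4228000 eV
Energy at n = 17: E_17 = -13.6057 × 4² / 17² = -0.7532567 eV

The excitation energy is the difference:
ΔE = E_17 - E_2
ΔE = -0.7532567 - (-54.4228000)
ΔE = 53.6695 eV

Since this is positive, energy must be absorbed (photon absorption).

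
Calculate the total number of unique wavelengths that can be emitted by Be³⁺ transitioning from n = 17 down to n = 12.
15

The electron can occupy levels n = 12, 13, ..., 17 during de-excitation — that is m = 17 - 12 + 1 = 6 distinct levels.

The number of distinct spectral lines equals the number of ways to choose 2 of these m levels (each pair gives one possible emission transition):

Number of lines = m(m-1)/2 = 6×5/2 = 15

These correspond to all possible transitions between the 6 levels:
17 → 16, 17 → 15, 17 → 14, 17 → 13, 17 → 12, 16 → 15, 16 → 14, 16 → 13...

Each transition produces a photon with a unique energy (and thus wavelength). This count does not depend on Z.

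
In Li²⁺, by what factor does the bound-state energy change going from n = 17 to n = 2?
72.250

Using E_n = -13.6057 Z² / n² eV with Z = 3:

E_2 = -13.6057 × 3² / 2² = -122.4513 / 4 = -30.612825000 eV
E_17 = -13.6057 × 3² / 17² = -122.4513 / 289 = -0.423706920 eV

The ratio is:
E_2/E_17 = (-30.612825000) / (-0.423706920)
E_2/E_17 = (-122.4513/4) / (-122.4513/289)
E_2/E_17 = 289/4
E_2/E_17 = 72.250
(Note: the Z² factors cancel in the ratio.)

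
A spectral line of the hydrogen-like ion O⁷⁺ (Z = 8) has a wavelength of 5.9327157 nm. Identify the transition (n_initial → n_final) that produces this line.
n = 10 → n = 2

First, find the photon energy from the wavelength (hc = 1239.84 eV·nm):
E = hc/λ = 1239.84 eV·nm / 5.9327157 nm = 208.98355 eV

The energy levels of O⁷⁺ satisfy E_n = -13.6057 × 8² / n² eV, so an emission n_i → n_f releases
ΔE = 13.6057 × 8² × (1/n_f² − 1/n_i²) eV.

Setting ΔE equal to the photon energy:
1/n_f² − 1/n_i² = 208.98355 / (13.6057 × 8²) = 0.24000000

Since 1/n_i² must be positive, we need 1/n_f² > 0.24000000, i.e. n_f ≤ 2. For each allowed n_f, solve n_i = (1/n_f² − 0.24000000)^(−1/2) and check whether it is a whole number:
  n_f = 1: 1/n_i² = 1.00000000 − 0.24000000 = 0.76000000 → n_i = 1.147  (not an integer) ✗
  n_f = 2: 1/n_i² = 0.25000000 − 0.24000000 = 0.01000000 → n_i = 10.000  → integer, n_i = 10 ✓

Only n_f = 2 gives an integer upper level, n_i = 10.

The transition is from n = 10 to n = 2 (emission).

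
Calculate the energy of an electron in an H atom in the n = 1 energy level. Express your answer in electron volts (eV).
-13.606 eV

The energy levels of a hydrogen-like atom are given by:
E_n = -13.6057 eV / n²

For n = 1:
E_1 = -13.6057 eV / 1²
E_1 = -13.6057 eV / 1
E_1 = -13.606 eV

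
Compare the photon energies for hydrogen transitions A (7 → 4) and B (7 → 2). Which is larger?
7 → 2

Calculate the energy for each transition:

Transition 7 → 4:
ΔE₁ = |E_4 - E_7| = |-13.6057/4² - (-13.6057/7²)|
ΔE₁ = |-0.85035625 - (-0.27766735)| = 0.57269 eV

Transition 7 → 2:
ΔE₂ = |E_2 - E_7| = |-13.6057/2² - (-13.6057/7²)|
ΔE₂ = |-3.40142500 - (-0.27766735)| = 3.12376 eV

Since 3.12376 eV > 0.57269 eV, the transition 7 → 2 emits the more energetic photon.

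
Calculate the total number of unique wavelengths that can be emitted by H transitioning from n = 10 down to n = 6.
10

The electron can occupy levels n = 6, 7, ..., 10 during de-excitation — that is m = 10 - 6 + 1 = 5 distinct levels.

The number of distinct spectral lines equals the number of ways to choose 2 of these m levels (each pair gives one possible emission transition):

Number of lines = m(m-1)/2 = 5×4/2 = 10

These correspond to all possible transitions between the 5 levels:
10 → 9, 10 → 8, 10 → 7, 10 → 6, 9 → 8, 9 → 7, 9 → 6, 8 → 7...

Each transition produces a photon with a unique energy (and thus wavelength). This count does not depend on Z.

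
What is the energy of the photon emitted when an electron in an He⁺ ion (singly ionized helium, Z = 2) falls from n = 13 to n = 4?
3.08 eV

The energy levels are E_n = -13.6057 Z² eV / n².

Energy at n = 13: E_13 = -13.6057 × 2² / 13² = -0.32203 eV
Energy at n = 4: E_4 = -13.6057 × 2² / 4² = -3.40143 eV

For emission (electron falling to lower state), the photon energy is:
E_photon = E_13 - E_4 = |-0.32203 - (-3.40143)|
E_photon = 3.08 eV

This energy is carried away by the emitted photon.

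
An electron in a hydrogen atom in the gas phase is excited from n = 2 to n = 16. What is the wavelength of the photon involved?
370.29186 nm

First, find the transition energy using E_n = -13.6057 / n² eV:
E_2 = -13.6057 / 2² = -3.401425000 eV
E_16 = -13.6057 / 16² = -0.053147266 eV

Photon energy: |ΔE| = |E_16 - E_2| = 3.348277734 eV

Convert to wavelength using E = hc/λ with hc = 1239.84 eV·nm:
λ = hc/E = 1239.84 eV·nm / 3.348277734 eV
λ = 370.29186 nm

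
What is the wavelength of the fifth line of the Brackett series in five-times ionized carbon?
50.470 nm

The lines of a series are numbered from the longest wavelength (smallest ΔE) outward; the fifth line is the transition from n = n_f + 5 to n_f.
The Brackett series has all transitions ending at n_f = 4.

For C⁵⁺ (Z = 6), the fifth line (ε-line) is the jump from n = 9 to n = 4:
E_9 = -13.6057 × 6² / 9² = -6.04698 eV
E_4 = -13.6057 × 6² / 4² = -30.61283 eV
ΔE = E_9 - E_4 = 24.56585 eV

λ = hc/E = 1239.84 eV·nm / 24.56585 eV
λ = 50.470 nm

This is the ε-line of the Brackett series in C⁵⁺.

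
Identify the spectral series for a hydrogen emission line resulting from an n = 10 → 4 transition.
Brackett series

The spectral series in hydrogen are named based on the final (lower) energy level:
- Lyman series: n_final = 1 (ultraviolet)
- Balmer series: n_final = 2 (visible/near-UV)
- Paschen series: n_final = 3 (infrared)
- Brackett series: n_final = 4 (infrared)
- Pfund series: n_final = 5 (far infrared)

Since this transition ends at n = 4, it belongs to the Brackett series.

For reference, this 10 → 4 line has photon energy
ΔE = 13.6057 eV × (1/4² - 1/10²) = 0.71429925 eV,
corresponding to wavelength λ = hc/ΔE = 1239.84 eV·nm / 0.71429925 eV = 1735.74 nm in the infrared region.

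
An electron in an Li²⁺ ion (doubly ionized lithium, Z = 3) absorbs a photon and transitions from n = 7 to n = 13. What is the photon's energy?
1.77 eV

The energy levels of a hydrogen-like atom are E_n = -13.6057 Z² eV / n².

Energy at n = 7: E_7 = -13.6057 × 3² / 7² = -2.49901 eV
Energy at n = 13: E_13 = -13.6057 × 3² / 13² = -0.72456 eV

The excitation energy is the difference:
ΔE = E_13 - E_7
ΔE = -0.72456 - (-2.49901)
ΔE = 1.77 eV

Since this is positive, energy must be absorbed (photon absorption).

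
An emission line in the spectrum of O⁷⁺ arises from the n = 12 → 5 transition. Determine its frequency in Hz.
6.96e+15 Hz

First, find the transition energy:
E_12 = -13.6057 × 8² / 12² = -6.04697778 eV
E_5 = -13.6057 × 8² / 5² = -34.83059200 eV
|ΔE| = |E_5 - E_12| = 28.78361422 eV

Convert to Joules: E = 28.78361422 eV × (1.602177 × 10⁻¹⁹ J/eV) = 4.6116e-18 J

Using E = hf:
f = E/h = 4.6116e-18 J / (6.62607 × 10⁻³⁴ J·s)
f = 6.96e+15 Hz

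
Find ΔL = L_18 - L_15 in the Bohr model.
3.16372e-34 J·s (or 3ℏ)

In the Bohr model, L_n = nℏ where ℏ = 1.0545718e-34 J·s.

L_18 = 18ℏ = 1.8982292e-33 J·s
L_15 = 15ℏ = 1.5818577e-33 J·s

ΔL = L_18 - L_15 = (18 - 15)ℏ = 3ℏ
ΔL = 3 × 1.0545718e-34 J·s = 3.16372e-34 J·s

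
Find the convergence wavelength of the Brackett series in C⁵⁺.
40.501 nm

The series limit corresponds to the transition from n = ∞ to n = 4.
This is the highest energy (shortest wavelength) transition in the Brackett series.

E_∞ = 0 eV
E_4 = -13.6057 × 6² / 4² = -30.61283 eV

Energy at series limit:
ΔE = E_∞ - E_4 = 0 - (-30.61283) = 30.61283 eV
λ = hc/E = 1239.84 eV·nm / 30.61283 eV = 40.501 nm

This energy equals the ionization energy from the n = 4 state of C⁵⁺.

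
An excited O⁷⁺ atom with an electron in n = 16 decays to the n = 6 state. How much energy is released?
20.79 eV

The energy levels are E_n = -13.6057 Z² eV / n².

Energy at n = 16: E_16 = -13.6057 × 8² / 16² = -3.40143 eV
Energy at n = 6: E_6 = -13.6057 × 8² / 6² = -24.18791 eV

For emission (electron falling to lower state), the photon energy is:
E_photon = E_16 - E_6 = |-3.40143 - (-24.18791)|
E_photon = 20.79 eV

This energy is carried away by the emitted photon.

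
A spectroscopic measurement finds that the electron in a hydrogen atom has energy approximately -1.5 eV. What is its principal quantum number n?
n = 3

The exact energy levels follow E_n = -13.6057 eV / n².

The measured value (-1.5 eV) is reported to only 2 significant figures, so we must test candidate n values and see which one matches to that precision.

Candidate energies:
  n = 1:  E = -13.6057/1² = -13.60570 eV
  n = 2:  E = -13.6057/2² = -3.40143 eV
  n = 3:  E = -13.6057/3² = -1.51174 eV  ← matches
  n = 4:  E = -13.6057/4² = -0.85036 eV
  n = 5:  E = -13.6057/5² = -0.54423 eV

Checking against the measurement of -1.5 eV (2 sig figs), only n = 3 agrees:
E_3 = -1.51174 eV, which rounds to -1.5 eV ✓

Therefore n = 3.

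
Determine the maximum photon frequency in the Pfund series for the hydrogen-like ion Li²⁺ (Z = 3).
1.184e+15 Hz

The series limit corresponds to the transition from n = ∞ to n = 5.
This is the highest energy (shortest wavelength) transition in the Pfund series.

E_∞ = 0 eV
E_5 = -13.6057 × 3² / 5² = -4.898052 eV

Energy at series limit:
ΔE = E_∞ - E_5 = 0 - (-4.898052) = 4.898052 eV
E = 4.898052 eV × (1.602177 × 10⁻¹⁹ J/eV) = 7.84755e-19 J
f = E/h = 7.84755e-19 J / (6.62607 × 10⁻³⁴ J·s) = 1.184e+15 Hz

This energy equals the ionization energy from the n = 5 state of Li²⁺.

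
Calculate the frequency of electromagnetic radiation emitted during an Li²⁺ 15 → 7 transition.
4.73e+14 Hz

First, find the transition energy:
E_15 = -13.6057 × 3² / 15² = -0.5442280 eV
E_7 = -13.6057 × 3² / 7² = -2.4990061 eV
|ΔE| = |E_7 - E_15| = 1.9547781 eV

Convert to Joules: E = 1.9547781 eV × (1.602177 × 10⁻¹⁹ J/eV) = 3.1319e-19 J

Using E = hf:
f = E/h = 3.1319e-19 J / (6.62607 × 10⁻³⁴ J·s)
f = 4.73e+14 Hz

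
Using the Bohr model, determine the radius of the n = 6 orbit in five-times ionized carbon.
0.31751 nm (or 3.17506 Å)

The Bohr radius formula is:
r_n = n² a₀ / Z

where a₀ = 0.05291772 nm is the Bohr radius.

For C⁵⁺ (Z = 6) at n = 6:
r_6 = 6² × 0.05291772 nm / 6
r_6 = 36 × 0.05291772 nm / 6
r_6 = 1.905038 nm / 6
r_6 = 0.31751 nm

The electron orbits at approximately 0.31751 nm from the nucleus.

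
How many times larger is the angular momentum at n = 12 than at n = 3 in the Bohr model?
4.000

In the Bohr model, L_n = nℏ, so the ratio is purely the ratio of quantum numbers:

L_12/L_3 = 12ℏ / 3ℏ = 12/3 = 4.000

The angular momentum scales linearly with n.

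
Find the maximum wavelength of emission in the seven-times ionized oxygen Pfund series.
116.497 nm

The longest wavelength corresponds to the smallest energy transition in the series.
The Pfund series has all transitions ending at n_f = 5.

For O⁷⁺ (Z = 8), the first line (α-line) is the jump from n = 6 to n = 5:
E_6 = -13.6057 × 8² / 6² = -24.187911 eV
E_5 = -13.6057 × 8² / 5² = -34.830592 eV
ΔE = E_6 - E_5 = 10.642681 eV

λ = hc/E = 1239.84 eV·nm / 10.642681 eV
λ = 116.497 nm

This is the α-line of the Pfund series in O⁷⁺.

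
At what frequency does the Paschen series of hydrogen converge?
3.65538e+14 Hz

The series limit corresponds to the transition from n = ∞ to n = 3.
This is the highest energy (shortest wavelength) transition in the Paschen series.

E_∞ = 0 eV
E_3 = -13.6057 / 3² = -1.51174444 eV

Energy at series limit:
ΔE = E_∞ - E_3 = 0 - (-1.51174444) = 1.51174444 eV
E = 1.51174444 eV × (1.602177 × 10⁻¹⁹ J/eV) = 2.4220822e-19 J
f = E/h = 2.4220822e-19 J / (6.62607 × 10⁻³⁴ J·s) = 3.65538e+14 Hz

This energy equals the ionization energy from the n = 3 state of hydrogen.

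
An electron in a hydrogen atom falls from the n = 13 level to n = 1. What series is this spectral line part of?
Lyman series

The spectral series in hydrogen are named based on the final (lower) energy level:
- Lyman series: n_final = 1 (ultraviolet)
- Balmer series: n_final = 2 (visible/near-UV)
- Paschen series: n_final = 3 (infrared)
- Brackett series: n_final = 4 (infrared)
- Pfund series: n_final = 5 (far infrared)

Since this transition ends at n = 1, it belongs to the Lyman series.

For reference, this 13 → 1 line has photon energy
ΔE = 13.6057 eV × (1/1² - 1/13²) = 13.525193 eV,
corresponding to wavelength λ = hc/ΔE = 1239.84 eV·nm / 13.525193 eV = 91.6689 nm in the ultraviolet region.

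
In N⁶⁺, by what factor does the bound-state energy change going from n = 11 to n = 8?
1.890625

Using E_n = -13.6057 Z² / n² eV with Z = 7:

E_8 = -13.6057 × 7² / 8² = -666.6793 / 64 = -10.416864062500 eV
E_11 = -13.6057 × 7² / 11² = -666.6793 / 121 = -5.509746280992 eV

The ratio is:
E_8/E_11 = (-10.416864062500) / (-5.509746280992)
E_8/E_11 = (-666.6793/64) / (-666.6793/121)
E_8/E_11 = 121/64
E_8/E_11 = 1.890625
(Note: the Z² factors cancel in the ratio.)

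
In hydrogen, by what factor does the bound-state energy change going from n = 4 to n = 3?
1.7778

Using E_n = -13.6057 Z² / n² eV with Z = 1:

E_3 = -13.6057 / 3² = -13.6057 / 9 = -1.5117444444 eV
E_4 = -13.6057 / 4² = -13.6057 / 16 = -0.8503562500 eV

The ratio is:
E_3/E_4 = (-1.5117444444) / (-0.8503562500)
E_3/E_4 = (-13.6057/9) / (-13.6057/16)
E_3/E_4 = 16/9
E_3/E_4 = 1.7778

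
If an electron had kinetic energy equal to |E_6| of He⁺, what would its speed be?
7.292e+05 m/s (or 0.24325% of c)

The binding energy at n = 6 for He⁺ is:
E_6 = -13.6057 × 2²/6² = -1.5117444 eV
|E_6| = 1.5117444 eV

Convert to Joules:
KE = 1.5117444 eV × (1.602177 × 10⁻¹⁹ J/eV) = 2.42208e-19 J

Using KE = ½mv²:
v = √(2·KE/m_e)
v = √(2 × 2.42208e-19 J / 9.10938 × 10⁻³¹ kg)
v = 7.292e+05 m/s

This is approximately 0.24325% the speed of light.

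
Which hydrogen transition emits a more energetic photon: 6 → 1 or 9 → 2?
6 → 1

Calculate the energy for each transition:

Transition 6 → 1:
ΔE₁ = |E_1 - E_6| = |-13.6057/1² - (-13.6057/6²)|
ΔE₁ = |-13.605700000 - (-0.377936111)| = 13.227764 eV

Transition 9 → 2:
ΔE₂ = |E_2 - E_9| = |-13.6057/2² - (-13.6057/9²)|
ΔE₂ = |-3.401425000 - (-0.167971605)| = 3.233453 eV

Since 13.227764 eV > 3.233453 eV, the transition 6 → 1 emits the more energetic photon.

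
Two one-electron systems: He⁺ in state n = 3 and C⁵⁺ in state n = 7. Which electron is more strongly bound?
C⁵⁺ at n = 7 (E = -10.00 eV)

Using E_n = -13.6057 Z² / n² eV:

He⁺ (Z = 2) at n = 3:
E = -13.6057 × 2² / 3² = -13.6057 × 4 / 9 = -6.04698 eV

C⁵⁺ (Z = 6) at n = 7:
E = -13.6057 × 6² / 7² = -13.6057 × 36 / 49 = -9.99602 eV

Since -9.99602 eV < -6.04698 eV,
C⁵⁺ at n = 7 is more tightly bound (requires more energy to ionize).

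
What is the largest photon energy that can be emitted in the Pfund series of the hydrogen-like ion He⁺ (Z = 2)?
2.177 eV

The series limit corresponds to the transition from n = ∞ to n = 5.
This is the highest energy (shortest wavelength) transition in the Pfund series.

E_∞ = 0 eV
E_5 = -13.6057 × 2² / 5² = -2.177 eV

Energy at series limit:
ΔE = E_∞ - E_5 = 0 - (-2.177) = 2.177 eV

This energy equals the ionization energy from the n = 5 state of He⁺.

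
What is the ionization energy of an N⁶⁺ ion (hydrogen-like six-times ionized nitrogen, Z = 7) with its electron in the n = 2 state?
166.6698 eV

The ionization energy is the energy needed to remove the electron completely (n → ∞).

For a hydrogen-like ion with Z = 7, E_n = -13.6057 Z² / n² eV.

At n = 2: E_2 = -13.6057 × 7² / 2² = -166.6698250 eV
At n = ∞: E_∞ = 0 eV

Ionization energy = E_∞ - E_2 = 0 - (-166.6698250) = 166.6698250 eV
Ionization energy ≈ 166.6698 eV

This is also called the binding energy of the electron in state n = 2.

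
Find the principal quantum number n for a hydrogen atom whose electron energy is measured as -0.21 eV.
n = 8

The exact energy levels follow E_n = -13.6057 eV / n².

The measured value (-0.21 eV) is reported to only 2 significant figures, so we must test candidate n values and see which one matches to that precision.

Candidate energies:
  n = 6:  E = -13.6057/6² = -0.37794 eV
  n = 7:  E = -13.6057/7² = -0.27767 eV
  n = 8:  E = -13.6057/8² = -0.21259 eV  ← matches
  n = 9:  E = -13.6057/9² = -0.16797 eV
  n = 10:  E = -13.6057/10² = -0.13606 eV

Checking against the measurement of -0.21 eV (2 sig figs), only n = 8 agrees:
E_8 = -0.21259 eV, which rounds to -0.21 eV ✓

Therefore n = 8.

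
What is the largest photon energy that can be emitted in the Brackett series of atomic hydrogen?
0.850 eV

The series limit corresponds to the transition from n = ∞ to n = 4.
This is the highest energy (shortest wavelength) transition in the Brackett series.

E_∞ = 0 eV
E_4 = -13.6057 / 4² = -0.850 eV

Energy at series limit:
ΔE = E_∞ - E_4 = 0 - (-0.850) = 0.850 eV

This energy equals the ionization energy from the n = 4 state of hydrogen.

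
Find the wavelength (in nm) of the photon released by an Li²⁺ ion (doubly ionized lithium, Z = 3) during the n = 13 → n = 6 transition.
463.16934 nm

First, find the transition energy using E_n = -13.6057 Z² / n² eV:
E_13 = -13.6057 × 3² / 13² = -0.724563905 eV
E_6 = -13.6057 × 3² / 6² = -3.401425000 eV

Photon energy: |ΔE| = |E_6 - E_13| = 2.676861095 eV

Convert to wavelength using E = hc/λ with hc = 1239.84 eV·nm:
λ = hc/E = 1239.84 eV·nm / 2.676861095 eV
λ = 463.16934 nm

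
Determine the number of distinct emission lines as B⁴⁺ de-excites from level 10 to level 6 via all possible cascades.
10

The electron can occupy levels n = 6, 7, ..., 10 during de-excitation — that is m = 10 - 6 + 1 = 5 distinct levels.

The number of distinct spectral lines equals the number of ways to choose 2 of these m levels (each pair gives one possible emission transition):

Number of lines = m(m-1)/2 = 5×4/2 = 10

These correspond to all possible transitions between the 5 levels:
10 → 9, 10 → 8, 10 → 7, 10 → 6, 9 → 8, 9 → 7, 9 → 6, 8 → 7...

Each transition produces a photon with a unique energy (and thus wavelength). This count does not depend on Z.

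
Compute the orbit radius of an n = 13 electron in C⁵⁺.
1.49052 nm (or 14.90516 Å)

The Bohr radius formula is:
r_n = n² a₀ / Z

where a₀ = 0.05291772 nm is the Bohr radius.

For C⁵⁺ (Z = 6) at n = 13:
r_13 = 13² × 0.05291772 nm / 6
r_13 = 169 × 0.05291772 nm / 6
r_13 = 8.943095 nm / 6
r_13 = 1.49052 nm

The electron orbits at approximately 1.49052 nm from the nucleus.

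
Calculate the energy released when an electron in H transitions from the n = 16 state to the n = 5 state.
0.491 eV

The energy levels are E_n = -13.6057 eV / n².

Energy at n = 16: E_16 = -13.6057 / 16² = -0.053147 eV
Energy at n = 5: E_5 = -13.6057 / 5² = -0.544228 eV

For emission (electron falling to lower state), the photon energy is:
E_photon = E_16 - E_5 = |-0.053147 - (-0.544228)|
E_photon = 0.491 eV

This energy is carried away by the emitted photon.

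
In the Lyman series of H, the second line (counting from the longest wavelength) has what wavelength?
102.51733 nm

The lines of a series are numbered from the longest wavelength (smallest ΔE) outward; the second line is the transition from n = n_f + 2 to n_f.
The Lyman series has all transitions ending at n_f = 1.

For H, the second line (β-line) is the jump from n = 3 to n = 1:
E_3 = -13.6057 / 3² = -1.51174444 eV
E_1 = -13.6057 / 1² = -13.60570000 eV
ΔE = E_3 - E_1 = 12.09395556 eV

λ = hc/E = 1239.84 eV·nm / 12.09395556 eV
λ = 102.51733 nm

This is the β-line of the Lyman series in H.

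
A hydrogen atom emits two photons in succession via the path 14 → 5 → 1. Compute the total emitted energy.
13.536 eV

The energy levels of hydrogen are E_n = -13.6057 / n² eV.

First transition (14 → 5):
ΔE₁ = |E_5 - E_14|
ΔE₁ = |-0.544228000 - (-0.069416837)| = 0.474811 eV

Second transition (5 → 1):
ΔE₂ = |E_1 - E_5|
ΔE₂ = |-13.605700000 - (-0.544228000)| = 13.061472 eV

Total energy released:
E_total = ΔE₁ + ΔE₂ = 0.474811 + 13.061472 = 13.536 eV

Note: This equals the direct transition 14 → 1: 13.536 eV ✓
Energy is conserved regardless of the path taken.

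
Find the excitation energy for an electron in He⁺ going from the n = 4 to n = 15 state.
3.160 eV

The energy levels of a hydrogen-like atom are E_n = -13.6057 Z² eV / n².

Energy at n = 4: E_4 = -13.6057 × 2² / 4² = -3.401425 eV
Energy at n = 15: E_15 = -13.6057 × 2² / 15² = -0.241879 eV

The excitation energy is the difference:
ΔE = E_15 - E_4
ΔE = -0.241879 - (-3.401425)
ΔE = 3.160 eV

Since this is positive, energy must be absorbed (photon absorption).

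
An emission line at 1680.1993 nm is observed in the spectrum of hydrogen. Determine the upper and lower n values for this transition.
n = 11 → n = 4

First, find the photon energy from the wavelength (hc = 1239.84 eV·nm):
E = hc/λ = 1239.84 eV·nm / 1680.1993 nm = 0.73791246 eV

The energy levels of hydrogen satisfy E_n = -13.6057 / n² eV, so an emission n_i → n_f releases
ΔE = 13.6057 × (1/n_f² − 1/n_i²) eV.

Setting ΔE equal to the photon energy:
1/n_f² − 1/n_i² = 0.73791246 / 13.6057 = 0.054235538

Since 1/n_i² must be positive, we need 1/n_f² > 0.054235538, i.e. n_f ≤ 4. For each allowed n_f, solve n_i = (1/n_f² − 0.054235538)^(−1/2) and check whether it is a whole number:
  n_f = 1: 1/n_i² = 1.000000000 − 0.054235538 = 0.945764462 → n_i = 1.028  (not an integer) ✗
  n_f = 2: 1/n_i² = 0.250000000 − 0.054235538 = 0.195764462 → n_i = 2.260  (not an integer) ✗
  n_f = 3: 1/n_i² = 0.111111111 − 0.054235538 = 0.056875573 → n_i = 4.193  (not an integer) ✗
  n_f = 4: 1/n_i² = 0.062500000 − 0.054235538 = 0.008264462 → n_i = 11.000  → integer, n_i = 11 ✓

Only n_f = 4 gives an integer upper level, n_i = 11.

The transition is from n = 11 to n = 4 (emission).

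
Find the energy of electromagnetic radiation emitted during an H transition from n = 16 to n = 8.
0.159 eV

The energy levels are E_n = -13.6057 eV / n².

Energy at n = 16: E_16 = -13.6057 / 16² = -0.053147 eV
Energy at n = 8: E_8 = -13.6057 / 8² = -0.212589 eV

For emission (electron falling to lower state), the photon energy is:
E_photon = E_16 - E_8 = |-0.053147 - (-0.212589)|
E_photon = 0.159 eV

This energy is carried away by the emitted photon.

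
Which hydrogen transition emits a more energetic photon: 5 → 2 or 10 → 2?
10 → 2

Calculate the energy for each transition:

Transition 5 → 2:
ΔE₁ = |E_2 - E_5| = |-13.6057/2² - (-13.6057/5²)|
ΔE₁ = |-3.4014250000 - (-0.5442280000)| = 2.8571970 eV

Transition 10 → 2:
ΔE₂ = |E_2 - E_10| = |-13.6057/2² - (-13.6057/10²)|
ΔE₂ = |-3.4014250000 - (-0.1360570000)| = 3.2653680 eV

Since 3.2653680 eV > 2.8571970 eV, the transition 10 → 2 emits the more energetic photon.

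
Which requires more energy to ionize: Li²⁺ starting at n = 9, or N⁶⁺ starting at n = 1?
N⁶⁺ at n = 1 (E = -666.67930 eV)

Using E_n = -13.6057 Z² / n² eV:

Li²⁺ (Z = 3) at n = 9:
E = -13.6057 × 3² / 9² = -13.6057 × 9 / 81 = -1.51174444 eV

N⁶⁺ (Z = 7) at n = 1:
E = -13.6057 × 7² / 1² = -13.6057 × 49 / 1 = -666.67930000 eV

Since -666.67930000 eV < -1.51174444 eV,
N⁶⁺ at n = 1 is more tightly bound (requires more energy to ionize).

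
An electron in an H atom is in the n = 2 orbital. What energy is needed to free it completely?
3.401 eV

The ionization energy is the energy needed to remove the electron completely (n → ∞).

For hydrogen, E_n = -13.6057 eV / n².

At n = 2: E_2 = -13.6057 / 2² = -3.401425 eV
At n = ∞: E_∞ = 0 eV

Ionization energy = E_∞ - E_2 = 0 - (-3.401425) = 3.401425 eV
Ionization energy ≈ 3.401 eV

This is also called the binding energy of the electron in state n = 2.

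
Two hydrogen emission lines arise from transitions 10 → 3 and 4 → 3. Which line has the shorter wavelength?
10 → 3

Calculate the energy for each transition:

Transition 10 → 3:
ΔE₁ = |E_3 - E_10| = |-13.6057/3² - (-13.6057/10²)|
ΔE₁ = |-1.511744444 - (-0.136057000)| = 1.375687 eV

Transition 4 → 3:
ΔE₂ = |E_3 - E_4| = |-13.6057/3² - (-13.6057/4²)|
ΔE₂ = |-1.511744444 - (-0.850356250)| = 0.661388 eV

Since 1.375687 eV > 0.661388 eV, the transition 10 → 3 emits the more energetic photon.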